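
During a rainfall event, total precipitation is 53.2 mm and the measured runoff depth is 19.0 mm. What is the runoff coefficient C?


The runoff coefficient C = runoff depth / rainfall depth.
C = 19.0 / 53.2
  = 0.3571.

0.3571


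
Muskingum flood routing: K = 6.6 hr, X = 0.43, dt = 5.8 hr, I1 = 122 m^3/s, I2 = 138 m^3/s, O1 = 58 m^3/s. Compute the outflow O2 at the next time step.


Muskingum coefficients:
denom = 2*K*(1-X) + dt = 2*6.6*(1-0.43) + 5.8 = 13.324.
C0 = (dt - 2*K*X)/denom = (5.8 - 2*6.6*0.43)/13.324 = 0.0093.
C1 = (dt + 2*K*X)/denom = (5.8 + 2*6.6*0.43)/13.324 = 0.8613.
C2 = (2*K*(1-X) - dt)/denom = 0.1294.
O2 = C0*I2 + C1*I1 + C2*O1
   = 0.0093*138 + 0.8613*122 + 0.1294*58
   = 113.87 m^3/s.

113.87


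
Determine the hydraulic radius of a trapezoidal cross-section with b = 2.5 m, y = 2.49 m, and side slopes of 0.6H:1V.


For a trapezoidal section with side slope z:
A = (b + z*y)*y = (2.5 + 0.6*2.49)*2.49 = 9.945 m^2.
P = b + 2*y*sqrt(1 + z^2) = 2.5 + 2*2.49*sqrt(1 + 0.6^2) = 8.308 m.
R = A/P = 9.945 / 8.308 = 1.1971 m.

1.1971


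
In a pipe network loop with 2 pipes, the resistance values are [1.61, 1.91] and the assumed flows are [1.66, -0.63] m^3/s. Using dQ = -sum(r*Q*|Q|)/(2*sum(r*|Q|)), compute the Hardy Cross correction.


Numerator terms (r*Q*|Q|): 1.61*1.66*|1.66| = 4.4365; 1.91*-0.63*|-0.63| = -0.7581.
Sum of numerator = 3.6784.
Denominator terms (r*|Q|): 1.61*|1.66| = 2.6726; 1.91*|-0.63| = 1.2033.
2 * sum of denominator = 2 * 3.8759 = 7.7518.
dQ = -3.6784 / 7.7518 = -0.4745 m^3/s.

-0.4745


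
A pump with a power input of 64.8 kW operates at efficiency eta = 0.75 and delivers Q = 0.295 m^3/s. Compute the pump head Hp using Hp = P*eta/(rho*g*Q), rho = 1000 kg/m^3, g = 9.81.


Pump head formula: Hp = P * eta / (rho * g * Q).
Numerator: P * eta = 64.8 * 1000 * 0.75 = 48600.0 W.
Denominator: rho * g * Q = 1000 * 9.81 * 0.295 = 2893.95.
Hp = 48600.0 / 2893.95 = 16.79 m.

16.79


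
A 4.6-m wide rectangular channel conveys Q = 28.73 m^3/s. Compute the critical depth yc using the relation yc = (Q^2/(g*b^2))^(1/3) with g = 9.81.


Using yc = (Q^2 / (g * b^2))^(1/3):
Q^2 = 28.73^2 = 825.41.
g * b^2 = 9.81 * 4.6^2 = 9.81 * 21.16 = 207.58.
Q^2 / (g*b^2) = 825.41 / 207.58 = 3.9763.
yc = 3.9763^(1/3) = 1.5843 m.

1.5843


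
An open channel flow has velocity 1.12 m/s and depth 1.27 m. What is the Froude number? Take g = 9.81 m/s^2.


The Froude number is defined as Fr = V / sqrt(g*y).
g*y = 9.81 * 1.27 = 12.4587.
sqrt(g*y) = sqrt(12.4587) = 3.5297.
Fr = 1.12 / 3.5297 = 0.3173.

0.3173


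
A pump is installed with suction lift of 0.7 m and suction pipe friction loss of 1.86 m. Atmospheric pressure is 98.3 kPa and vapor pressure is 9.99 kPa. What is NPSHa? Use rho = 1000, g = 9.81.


NPSHa = p_atm/(rho*g) - z_s - hf_s - p_vap/(rho*g).
p_atm/(rho*g) = 98.3*1000 / (1000*9.81) = 10.02 m.
p_vap/(rho*g) = 9.99*1000 / (1000*9.81) = 1.018 m.
NPSHa = 10.02 - 0.7 - 1.86 - 1.018
      = 6.44 m.

6.44


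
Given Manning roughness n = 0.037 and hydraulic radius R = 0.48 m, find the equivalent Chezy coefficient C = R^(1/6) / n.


The Chezy coefficient relates to Manning's n through C = R^(1/6) / n.
R^(1/6) = 0.48^(1/6) = 0.884858.
C = 0.884858 / 0.037 = 23.92 m^(1/2)/s.

23.92


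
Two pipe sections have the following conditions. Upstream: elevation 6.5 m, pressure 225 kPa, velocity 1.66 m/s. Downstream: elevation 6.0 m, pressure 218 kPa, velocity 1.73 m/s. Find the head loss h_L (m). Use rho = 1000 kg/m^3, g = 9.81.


Total head at each section: H = z + p/(rho*g) + V^2/(2g).
H1 = 6.5 + 225*1000/(1000*9.81) + 1.66^2/(2*9.81)
   = 6.5 + 22.936 + 0.1404
   = 29.576 m.
H2 = 6.0 + 218*1000/(1000*9.81) + 1.73^2/(2*9.81)
   = 6.0 + 22.222 + 0.1525
   = 28.375 m.
h_L = H1 - H2 = 29.576 - 28.375 = 1.201 m.

1.201


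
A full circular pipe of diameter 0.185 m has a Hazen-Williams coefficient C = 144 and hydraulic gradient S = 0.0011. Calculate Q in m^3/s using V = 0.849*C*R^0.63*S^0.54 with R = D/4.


For a full circular pipe, R = D/4 = 0.185/4 = 0.0462 m.
V = 0.849 * 144 * 0.0462^0.63 * 0.0011^0.54
  = 0.849 * 144 * 0.144218 * 0.025255
  = 0.4453 m/s.
Pipe area A = pi*D^2/4 = pi*0.185^2/4 = 0.0269 m^2.
Q = A * V = 0.0269 * 0.4453 = 0.012 m^3/s.

0.012


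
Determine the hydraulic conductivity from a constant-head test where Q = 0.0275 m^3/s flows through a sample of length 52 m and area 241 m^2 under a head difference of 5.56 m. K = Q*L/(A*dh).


From K = Q*L / (A*dh):
Numerator: Q*L = 0.0275 * 52 = 1.43.
Denominator: A*dh = 241 * 5.56 = 1339.96.
K = 1.43 / 1339.96 = 0.001067 m/s.

0.001067


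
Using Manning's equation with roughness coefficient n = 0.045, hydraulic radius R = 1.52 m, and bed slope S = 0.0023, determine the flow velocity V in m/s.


Manning's equation gives V = (1/n) * R^(2/3) * S^(1/2).
First, compute R^(2/3) = 1.52^(2/3) = 1.322.
Next, S^(1/2) = 0.0023^(1/2) = 0.047958.
Then 1/n = 1/0.045 = 22.22.
V = 22.22 * 1.322 * 0.047958 = 1.4089 m/s.

1.4089


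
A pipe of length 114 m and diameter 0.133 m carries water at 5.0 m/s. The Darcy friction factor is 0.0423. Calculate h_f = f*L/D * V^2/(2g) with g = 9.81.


Darcy-Weisbach equation: h_f = f * (L/D) * V^2/(2g).
f * L/D = 0.0423 * 114/0.133 = 36.2571.
V^2/(2g) = 5.0^2 / (2*9.81) = 25.0 / 19.62 = 1.2742 m.
h_f = 36.2571 * 1.2742 = 46.199 m.

46.199


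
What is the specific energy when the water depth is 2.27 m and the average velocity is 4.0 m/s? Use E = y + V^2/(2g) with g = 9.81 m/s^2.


Specific energy E = y + V^2/(2g).
Velocity head = V^2/(2g) = 4.0^2 / (2*9.81) = 16.0 / 19.62 = 0.8155 m.
E = 2.27 + 0.8155 = 3.0855 m.

3.0855


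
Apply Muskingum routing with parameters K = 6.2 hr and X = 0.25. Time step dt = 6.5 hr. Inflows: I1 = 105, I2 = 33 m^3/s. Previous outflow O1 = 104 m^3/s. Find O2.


Muskingum coefficients:
denom = 2*K*(1-X) + dt = 2*6.2*(1-0.25) + 6.5 = 15.8.
C0 = (dt - 2*K*X)/denom = (6.5 - 2*6.2*0.25)/15.8 = 0.2152.
C1 = (dt + 2*K*X)/denom = (6.5 + 2*6.2*0.25)/15.8 = 0.6076.
C2 = (2*K*(1-X) - dt)/denom = 0.1772.
O2 = C0*I2 + C1*I1 + C2*O1
   = 0.2152*33 + 0.6076*105 + 0.1772*104
   = 89.33 m^3/s.

89.33


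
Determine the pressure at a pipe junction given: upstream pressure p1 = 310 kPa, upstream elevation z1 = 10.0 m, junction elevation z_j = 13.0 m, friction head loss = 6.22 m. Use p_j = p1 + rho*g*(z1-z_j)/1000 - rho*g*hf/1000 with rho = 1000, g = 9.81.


Junction pressure: p_j = p1 + rho*g*(z1 - z_j)/1000 - rho*g*hf/1000.
Elevation term = 1000*9.81*(10.0 - 13.0)/1000 = -29.43 kPa.
Friction term = 1000*9.81*6.22/1000 = 61.018 kPa.
p_j = 310 + -29.43 - 61.018 = 219.55 kPa.

219.55


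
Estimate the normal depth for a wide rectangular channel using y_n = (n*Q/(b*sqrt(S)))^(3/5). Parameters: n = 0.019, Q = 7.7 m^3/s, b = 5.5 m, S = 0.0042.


We use the wide-channel approximation y_n = (n*Q/(b*sqrt(S)))^(3/5).
sqrt(S) = sqrt(0.0042) = 0.064807.
Numerator: n*Q = 0.019 * 7.7 = 0.1463.
Denominator: b*sqrt(S) = 5.5 * 0.064807 = 0.356438.
arg = 0.4104.
y_n = 0.4104^(3/5) = 0.5861 m.

0.5861


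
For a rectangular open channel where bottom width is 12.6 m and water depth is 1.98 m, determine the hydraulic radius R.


For a rectangular section:
Flow area A = b * y = 12.6 * 1.98 = 24.95 m^2.
Wetted perimeter P = b + 2y = 12.6 + 2*1.98 = 16.56 m.
Hydraulic radius R = A/P = 24.95 / 16.56 = 1.5065 m.

1.5065


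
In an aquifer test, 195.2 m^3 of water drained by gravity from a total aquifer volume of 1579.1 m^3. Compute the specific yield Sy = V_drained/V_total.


Specific yield Sy = Volume drained / Total volume.
Sy = 195.2 / 1579.1
   = 0.1236.

0.1236


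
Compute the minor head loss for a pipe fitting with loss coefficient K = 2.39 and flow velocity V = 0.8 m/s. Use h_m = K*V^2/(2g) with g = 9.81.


Minor loss formula: h_m = K * V^2/(2g).
V^2 = 0.8^2 = 0.64.
V^2/(2g) = 0.64 / 19.62 = 0.0326 m.
h_m = 2.39 * 0.0326 = 0.078 m.

0.078


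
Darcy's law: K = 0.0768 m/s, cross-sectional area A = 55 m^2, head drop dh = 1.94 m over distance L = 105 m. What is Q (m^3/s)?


Darcy's law: Q = K * A * i, where i = dh/L.
Hydraulic gradient i = 1.94 / 105 = 0.018476.
Q = 0.0768 * 55 * 0.018476
  = 0.078 m^3/s.

0.078


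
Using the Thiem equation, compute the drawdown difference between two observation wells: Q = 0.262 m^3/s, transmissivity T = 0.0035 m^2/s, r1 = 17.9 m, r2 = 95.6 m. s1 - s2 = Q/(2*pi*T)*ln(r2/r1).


Thiem equation: s1 - s2 = Q/(2*pi*T) * ln(r2/r1).
ln(r2/r1) = ln(95.6/17.9) = 1.6754.
Q/(2*pi*T) = 0.262 / (2*pi*0.0035) = 0.262 / 0.022 = 11.9139.
s1 - s2 = 11.9139 * 1.6754 = 19.9602 m.

19.9602


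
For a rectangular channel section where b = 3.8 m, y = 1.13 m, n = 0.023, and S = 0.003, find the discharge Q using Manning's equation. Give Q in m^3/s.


For a rectangular channel, the cross-sectional area A = b * y = 3.8 * 1.13 = 4.29 m^2.
The wetted perimeter P = b + 2y = 3.8 + 2*1.13 = 6.06 m.
Hydraulic radius R = A/P = 4.29/6.06 = 0.7086 m.
Velocity V = (1/n)*R^(2/3)*S^(1/2) = (1/0.023)*0.7086^(2/3)*0.003^(1/2) = 1.8927 m/s.
Discharge Q = A * V = 4.29 * 1.8927 = 8.127 m^3/s.

8.127


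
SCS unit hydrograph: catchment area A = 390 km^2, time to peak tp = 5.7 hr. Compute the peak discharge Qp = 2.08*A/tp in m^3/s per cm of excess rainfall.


SCS formula: Qp = 2.08 * A / tp.
Qp = 2.08 * 390 / 5.7
   = 811.2 / 5.7
   = 142.32 m^3/s per cm.

142.32


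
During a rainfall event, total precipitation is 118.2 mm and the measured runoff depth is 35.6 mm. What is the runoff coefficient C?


The runoff coefficient C = runoff depth / rainfall depth.
C = 35.6 / 118.2
  = 0.3012.

0.3012


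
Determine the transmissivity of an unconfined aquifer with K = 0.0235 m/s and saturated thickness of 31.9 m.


Transmissivity is defined as T = K * h.
T = 0.0235 * 31.9
  = 0.7496 m^2/s.

0.7496


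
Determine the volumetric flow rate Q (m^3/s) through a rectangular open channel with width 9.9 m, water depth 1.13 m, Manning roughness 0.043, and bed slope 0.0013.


For a rectangular channel, the cross-sectional area A = b * y = 9.9 * 1.13 = 11.19 m^2.
The wetted perimeter P = b + 2y = 9.9 + 2*1.13 = 12.16 m.
Hydraulic radius R = A/P = 11.19/12.16 = 0.92 m.
Velocity V = (1/n)*R^(2/3)*S^(1/2) = (1/0.043)*0.92^(2/3)*0.0013^(1/2) = 0.7932 m/s.
Discharge Q = A * V = 11.19 * 0.7932 = 8.873 m^3/s.

8.873


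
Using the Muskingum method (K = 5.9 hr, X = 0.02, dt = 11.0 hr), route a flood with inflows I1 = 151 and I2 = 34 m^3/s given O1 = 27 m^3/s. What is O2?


Muskingum coefficients:
denom = 2*K*(1-X) + dt = 2*5.9*(1-0.02) + 11.0 = 22.564.
C0 = (dt - 2*K*X)/denom = (11.0 - 2*5.9*0.02)/22.564 = 0.477.
C1 = (dt + 2*K*X)/denom = (11.0 + 2*5.9*0.02)/22.564 = 0.498.
C2 = (2*K*(1-X) - dt)/denom = 0.025.
O2 = C0*I2 + C1*I1 + C2*O1
   = 0.477*34 + 0.498*151 + 0.025*27
   = 92.09 m^3/s.

92.09


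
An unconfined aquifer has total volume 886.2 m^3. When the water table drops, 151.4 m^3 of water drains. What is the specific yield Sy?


Specific yield Sy = Volume drained / Total volume.
Sy = 151.4 / 886.2
   = 0.1708.

0.1708


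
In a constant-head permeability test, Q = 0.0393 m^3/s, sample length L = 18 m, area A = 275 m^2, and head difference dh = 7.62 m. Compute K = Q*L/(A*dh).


From K = Q*L / (A*dh):
Numerator: Q*L = 0.0393 * 18 = 0.7074.
Denominator: A*dh = 275 * 7.62 = 2095.5.
K = 0.7074 / 2095.5 = 0.000338 m/s.

0.000338


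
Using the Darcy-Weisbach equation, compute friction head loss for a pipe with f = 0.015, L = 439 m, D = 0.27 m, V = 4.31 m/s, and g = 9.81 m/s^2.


Darcy-Weisbach equation: h_f = f * (L/D) * V^2/(2g).
f * L/D = 0.015 * 439/0.27 = 24.3889.
V^2/(2g) = 4.31^2 / (2*9.81) = 18.5761 / 19.62 = 0.9468 m.
h_f = 24.3889 * 0.9468 = 23.091 m.

23.091


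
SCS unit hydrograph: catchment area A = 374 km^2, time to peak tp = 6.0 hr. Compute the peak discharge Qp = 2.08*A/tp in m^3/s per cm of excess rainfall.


SCS formula: Qp = 2.08 * A / tp.
Qp = 2.08 * 374 / 6.0
   = 777.92 / 6.0
   = 129.65 m^3/s per cm.

129.65


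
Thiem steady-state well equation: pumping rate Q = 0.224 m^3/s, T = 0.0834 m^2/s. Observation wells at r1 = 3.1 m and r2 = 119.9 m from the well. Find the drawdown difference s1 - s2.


Thiem equation: s1 - s2 = Q/(2*pi*T) * ln(r2/r1).
ln(r2/r1) = ln(119.9/3.1) = 3.6553.
Q/(2*pi*T) = 0.224 / (2*pi*0.0834) = 0.224 / 0.524 = 0.4275.
s1 - s2 = 0.4275 * 3.6553 = 1.5625 m.

1.5625


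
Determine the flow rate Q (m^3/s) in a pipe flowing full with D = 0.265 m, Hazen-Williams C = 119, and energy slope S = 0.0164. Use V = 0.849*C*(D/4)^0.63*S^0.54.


For a full circular pipe, R = D/4 = 0.265/4 = 0.0663 m.
V = 0.849 * 119 * 0.0663^0.63 * 0.0164^0.54
  = 0.849 * 119 * 0.180862 * 0.108646
  = 1.9853 m/s.
Pipe area A = pi*D^2/4 = pi*0.265^2/4 = 0.0552 m^2.
Q = A * V = 0.0552 * 1.9853 = 0.1095 m^3/s.

0.1095


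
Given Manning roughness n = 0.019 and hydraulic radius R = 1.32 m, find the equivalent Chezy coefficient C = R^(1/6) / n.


The Chezy coefficient relates to Manning's n through C = R^(1/6) / n.
R^(1/6) = 1.32^(1/6) = 1.047359.
C = 1.047359 / 0.019 = 55.12 m^(1/2)/s.

55.12


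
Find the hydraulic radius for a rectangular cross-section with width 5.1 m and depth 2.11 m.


For a rectangular section:
Flow area A = b * y = 5.1 * 2.11 = 10.76 m^2.
Wetted perimeter P = b + 2y = 5.1 + 2*2.11 = 9.32 m.
Hydraulic radius R = A/P = 10.76 / 9.32 = 1.1546 m.

1.1546


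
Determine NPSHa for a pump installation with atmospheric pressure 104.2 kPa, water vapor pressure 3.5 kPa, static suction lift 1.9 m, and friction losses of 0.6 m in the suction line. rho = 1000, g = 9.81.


NPSHa = p_atm/(rho*g) - z_s - hf_s - p_vap/(rho*g).
p_atm/(rho*g) = 104.2*1000 / (1000*9.81) = 10.622 m.
p_vap/(rho*g) = 3.5*1000 / (1000*9.81) = 0.357 m.
NPSHa = 10.622 - 1.9 - 0.6 - 0.357
      = 7.77 m.

7.77


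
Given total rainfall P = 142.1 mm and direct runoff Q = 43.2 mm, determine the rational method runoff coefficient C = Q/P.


The runoff coefficient C = runoff depth / rainfall depth.
C = 43.2 / 142.1
  = 0.304.

0.304


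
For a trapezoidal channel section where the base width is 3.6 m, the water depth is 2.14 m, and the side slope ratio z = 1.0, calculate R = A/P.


For a trapezoidal section with side slope z:
A = (b + z*y)*y = (3.6 + 1.0*2.14)*2.14 = 12.284 m^2.
P = b + 2*y*sqrt(1 + z^2) = 3.6 + 2*2.14*sqrt(1 + 1.0^2) = 9.653 m.
R = A/P = 12.284 / 9.653 = 1.2725 m.

1.2725


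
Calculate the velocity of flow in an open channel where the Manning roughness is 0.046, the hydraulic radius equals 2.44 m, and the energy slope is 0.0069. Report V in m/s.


Manning's equation gives V = (1/n) * R^(2/3) * S^(1/2).
First, compute R^(2/3) = 2.44^(2/3) = 1.8124.
Next, S^(1/2) = 0.0069^(1/2) = 0.083066.
Then 1/n = 1/0.046 = 21.74.
V = 21.74 * 1.8124 * 0.083066 = 3.2729 m/s.

3.2729


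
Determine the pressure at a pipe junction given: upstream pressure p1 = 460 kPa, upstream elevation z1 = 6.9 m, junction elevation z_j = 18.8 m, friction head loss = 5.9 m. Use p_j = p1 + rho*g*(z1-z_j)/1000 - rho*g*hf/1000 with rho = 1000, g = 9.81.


Junction pressure: p_j = p1 + rho*g*(z1 - z_j)/1000 - rho*g*hf/1000.
Elevation term = 1000*9.81*(6.9 - 18.8)/1000 = -116.739 kPa.
Friction term = 1000*9.81*5.9/1000 = 57.879 kPa.
p_j = 460 + -116.739 - 57.879 = 285.38 kPa.

285.38


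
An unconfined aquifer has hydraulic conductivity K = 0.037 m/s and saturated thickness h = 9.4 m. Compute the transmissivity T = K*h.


Transmissivity is defined as T = K * h.
T = 0.037 * 9.4
  = 0.3478 m^2/s.

0.3478


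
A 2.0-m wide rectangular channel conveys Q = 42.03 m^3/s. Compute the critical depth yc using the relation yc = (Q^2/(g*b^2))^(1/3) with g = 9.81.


Using yc = (Q^2 / (g * b^2))^(1/3):
Q^2 = 42.03^2 = 1766.52.
g * b^2 = 9.81 * 2.0^2 = 9.81 * 4.0 = 39.24.
Q^2 / (g*b^2) = 1766.52 / 39.24 = 45.0183.
yc = 45.0183^(1/3) = 3.5574 m.

3.5574


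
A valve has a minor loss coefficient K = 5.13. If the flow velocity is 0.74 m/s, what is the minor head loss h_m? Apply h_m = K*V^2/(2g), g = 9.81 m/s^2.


Minor loss formula: h_m = K * V^2/(2g).
V^2 = 0.74^2 = 0.5476.
V^2/(2g) = 0.5476 / 19.62 = 0.0279 m.
h_m = 5.13 * 0.0279 = 0.1432 m.

0.1432


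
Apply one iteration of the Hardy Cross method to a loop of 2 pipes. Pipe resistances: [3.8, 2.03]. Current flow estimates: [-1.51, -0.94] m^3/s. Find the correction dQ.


Numerator terms (r*Q*|Q|): 3.8*-1.51*|-1.51| = -8.6644; 2.03*-0.94*|-0.94| = -1.7937.
Sum of numerator = -10.4581.
Denominator terms (r*|Q|): 3.8*|-1.51| = 5.738; 2.03*|-0.94| = 1.9082.
2 * sum of denominator = 2 * 7.6462 = 15.2924.
dQ = --10.4581 / 15.2924 = 0.6839 m^3/s.

0.6839


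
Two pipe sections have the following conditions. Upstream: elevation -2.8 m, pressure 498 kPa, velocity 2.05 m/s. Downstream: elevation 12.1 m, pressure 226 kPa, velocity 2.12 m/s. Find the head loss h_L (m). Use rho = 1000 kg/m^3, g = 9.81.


Total head at each section: H = z + p/(rho*g) + V^2/(2g).
H1 = -2.8 + 498*1000/(1000*9.81) + 2.05^2/(2*9.81)
   = -2.8 + 50.765 + 0.2142
   = 48.179 m.
H2 = 12.1 + 226*1000/(1000*9.81) + 2.12^2/(2*9.81)
   = 12.1 + 23.038 + 0.2291
   = 35.367 m.
h_L = H1 - H2 = 48.179 - 35.367 = 12.812 m.

12.812


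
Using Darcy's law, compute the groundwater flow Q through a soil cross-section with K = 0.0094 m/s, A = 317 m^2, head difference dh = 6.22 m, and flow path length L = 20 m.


Darcy's law: Q = K * A * i, where i = dh/L.
Hydraulic gradient i = 6.22 / 20 = 0.311.
Q = 0.0094 * 317 * 0.311
  = 0.9267 m^3/s.

0.9267


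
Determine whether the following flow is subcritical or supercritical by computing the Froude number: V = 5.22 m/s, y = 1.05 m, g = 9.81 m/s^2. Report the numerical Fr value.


The Froude number is defined as Fr = V / sqrt(g*y).
g*y = 9.81 * 1.05 = 10.3005.
sqrt(g*y) = sqrt(10.3005) = 3.2094.
Fr = 5.22 / 3.2094 = 1.6265.
Since Fr > 1, the flow is supercritical.

1.6265


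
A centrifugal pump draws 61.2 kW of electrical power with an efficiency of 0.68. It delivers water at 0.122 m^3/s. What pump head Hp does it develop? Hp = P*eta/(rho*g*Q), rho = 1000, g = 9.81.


Pump head formula: Hp = P * eta / (rho * g * Q).
Numerator: P * eta = 61.2 * 1000 * 0.68 = 41616.0 W.
Denominator: rho * g * Q = 1000 * 9.81 * 0.122 = 1196.82.
Hp = 41616.0 / 1196.82 = 34.77 m.

34.77


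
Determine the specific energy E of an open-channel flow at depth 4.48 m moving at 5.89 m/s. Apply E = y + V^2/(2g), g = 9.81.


Specific energy E = y + V^2/(2g).
Velocity head = V^2/(2g) = 5.89^2 / (2*9.81) = 34.6921 / 19.62 = 1.7682 m.
E = 4.48 + 1.7682 = 6.2482 m.

6.2482


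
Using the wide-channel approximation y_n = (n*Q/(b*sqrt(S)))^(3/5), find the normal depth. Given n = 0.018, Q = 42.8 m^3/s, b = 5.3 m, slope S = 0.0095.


We use the wide-channel approximation y_n = (n*Q/(b*sqrt(S)))^(3/5).
sqrt(S) = sqrt(0.0095) = 0.097468.
Numerator: n*Q = 0.018 * 42.8 = 0.7704.
Denominator: b*sqrt(S) = 5.3 * 0.097468 = 0.51658.
arg = 1.4913.
y_n = 1.4913^(3/5) = 1.271 m.

1.271


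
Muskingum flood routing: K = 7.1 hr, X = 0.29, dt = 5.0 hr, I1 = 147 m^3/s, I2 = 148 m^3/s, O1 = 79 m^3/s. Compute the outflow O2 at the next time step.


Muskingum coefficients:
denom = 2*K*(1-X) + dt = 2*7.1*(1-0.29) + 5.0 = 15.082.
C0 = (dt - 2*K*X)/denom = (5.0 - 2*7.1*0.29)/15.082 = 0.0585.
C1 = (dt + 2*K*X)/denom = (5.0 + 2*7.1*0.29)/15.082 = 0.6046.
C2 = (2*K*(1-X) - dt)/denom = 0.337.
O2 = C0*I2 + C1*I1 + C2*O1
   = 0.0585*148 + 0.6046*147 + 0.337*79
   = 124.15 m^3/s.

124.15


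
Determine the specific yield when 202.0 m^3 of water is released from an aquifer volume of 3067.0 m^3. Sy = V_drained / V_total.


Specific yield Sy = Volume drained / Total volume.
Sy = 202.0 / 3067.0
   = 0.0659.

0.0659


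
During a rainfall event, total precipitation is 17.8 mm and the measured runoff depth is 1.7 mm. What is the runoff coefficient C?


The runoff coefficient C = runoff depth / rainfall depth.
C = 1.7 / 17.8
  = 0.0955.

0.0955


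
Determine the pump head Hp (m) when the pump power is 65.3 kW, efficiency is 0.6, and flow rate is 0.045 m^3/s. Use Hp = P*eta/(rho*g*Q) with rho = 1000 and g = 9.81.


Pump head formula: Hp = P * eta / (rho * g * Q).
Numerator: P * eta = 65.3 * 1000 * 0.6 = 39180.0 W.
Denominator: rho * g * Q = 1000 * 9.81 * 0.045 = 441.45.
Hp = 39180.0 / 441.45 = 88.75 m.

88.75


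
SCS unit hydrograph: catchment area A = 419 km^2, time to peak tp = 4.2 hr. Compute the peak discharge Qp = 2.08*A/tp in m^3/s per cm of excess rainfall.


SCS formula: Qp = 2.08 * A / tp.
Qp = 2.08 * 419 / 4.2
   = 871.52 / 4.2
   = 207.5 m^3/s per cm.

207.5


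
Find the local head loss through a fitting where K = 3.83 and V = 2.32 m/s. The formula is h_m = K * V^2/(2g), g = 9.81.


Minor loss formula: h_m = K * V^2/(2g).
V^2 = 2.32^2 = 5.3824.
V^2/(2g) = 5.3824 / 19.62 = 0.2743 m.
h_m = 3.83 * 0.2743 = 1.0507 m.

1.0507


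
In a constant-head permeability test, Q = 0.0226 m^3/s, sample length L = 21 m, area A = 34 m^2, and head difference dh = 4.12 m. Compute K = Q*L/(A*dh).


From K = Q*L / (A*dh):
Numerator: Q*L = 0.0226 * 21 = 0.4746.
Denominator: A*dh = 34 * 4.12 = 140.08.
K = 0.4746 / 140.08 = 0.003388 m/s.

0.003388


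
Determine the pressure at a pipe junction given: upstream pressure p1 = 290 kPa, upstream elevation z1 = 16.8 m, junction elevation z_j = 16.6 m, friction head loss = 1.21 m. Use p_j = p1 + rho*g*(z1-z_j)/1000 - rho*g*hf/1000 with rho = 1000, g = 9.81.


Junction pressure: p_j = p1 + rho*g*(z1 - z_j)/1000 - rho*g*hf/1000.
Elevation term = 1000*9.81*(16.8 - 16.6)/1000 = 1.962 kPa.
Friction term = 1000*9.81*1.21/1000 = 11.87 kPa.
p_j = 290 + 1.962 - 11.87 = 280.09 kPa.

280.09


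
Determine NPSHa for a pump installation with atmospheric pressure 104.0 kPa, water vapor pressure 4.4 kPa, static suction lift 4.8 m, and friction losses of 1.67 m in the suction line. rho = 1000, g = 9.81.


NPSHa = p_atm/(rho*g) - z_s - hf_s - p_vap/(rho*g).
p_atm/(rho*g) = 104.0*1000 / (1000*9.81) = 10.601 m.
p_vap/(rho*g) = 4.4*1000 / (1000*9.81) = 0.449 m.
NPSHa = 10.601 - 4.8 - 1.67 - 0.449
      = 3.68 m.

3.68


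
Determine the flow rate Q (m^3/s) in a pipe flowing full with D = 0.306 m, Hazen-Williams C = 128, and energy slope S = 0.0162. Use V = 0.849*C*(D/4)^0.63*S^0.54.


For a full circular pipe, R = D/4 = 0.306/4 = 0.0765 m.
V = 0.849 * 128 * 0.0765^0.63 * 0.0162^0.54
  = 0.849 * 128 * 0.198019 * 0.107929
  = 2.3225 m/s.
Pipe area A = pi*D^2/4 = pi*0.306^2/4 = 0.0735 m^2.
Q = A * V = 0.0735 * 2.3225 = 0.1708 m^3/s.

0.1708


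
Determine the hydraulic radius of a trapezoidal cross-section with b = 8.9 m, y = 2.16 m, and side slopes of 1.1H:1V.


For a trapezoidal section with side slope z:
A = (b + z*y)*y = (8.9 + 1.1*2.16)*2.16 = 24.356 m^2.
P = b + 2*y*sqrt(1 + z^2) = 8.9 + 2*2.16*sqrt(1 + 1.1^2) = 15.322 m.
R = A/P = 24.356 / 15.322 = 1.5896 m.

1.5896


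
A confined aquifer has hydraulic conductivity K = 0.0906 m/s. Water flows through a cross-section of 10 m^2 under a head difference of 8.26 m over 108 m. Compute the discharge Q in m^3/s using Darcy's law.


Darcy's law: Q = K * A * i, where i = dh/L.
Hydraulic gradient i = 8.26 / 108 = 0.076481.
Q = 0.0906 * 10 * 0.076481
  = 0.0693 m^3/s.

0.0693


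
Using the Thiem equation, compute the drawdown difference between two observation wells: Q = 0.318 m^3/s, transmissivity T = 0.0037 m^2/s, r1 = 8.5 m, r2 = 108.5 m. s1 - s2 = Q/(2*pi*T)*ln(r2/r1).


Thiem equation: s1 - s2 = Q/(2*pi*T) * ln(r2/r1).
ln(r2/r1) = ln(108.5/8.5) = 2.5467.
Q/(2*pi*T) = 0.318 / (2*pi*0.0037) = 0.318 / 0.0232 = 13.6787.
s1 - s2 = 13.6787 * 2.5467 = 34.8354 m.

34.8354


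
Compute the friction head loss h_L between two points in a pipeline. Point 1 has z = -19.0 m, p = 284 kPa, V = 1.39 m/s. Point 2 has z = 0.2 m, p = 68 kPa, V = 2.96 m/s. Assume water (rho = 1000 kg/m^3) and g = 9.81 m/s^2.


Total head at each section: H = z + p/(rho*g) + V^2/(2g).
H1 = -19.0 + 284*1000/(1000*9.81) + 1.39^2/(2*9.81)
   = -19.0 + 28.95 + 0.0985
   = 10.049 m.
H2 = 0.2 + 68*1000/(1000*9.81) + 2.96^2/(2*9.81)
   = 0.2 + 6.932 + 0.4466
   = 7.578 m.
h_L = H1 - H2 = 10.049 - 7.578 = 2.47 m.

2.47


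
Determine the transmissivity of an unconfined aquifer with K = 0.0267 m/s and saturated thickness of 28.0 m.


Transmissivity is defined as T = K * h.
T = 0.0267 * 28.0
  = 0.7476 m^2/s.

0.7476


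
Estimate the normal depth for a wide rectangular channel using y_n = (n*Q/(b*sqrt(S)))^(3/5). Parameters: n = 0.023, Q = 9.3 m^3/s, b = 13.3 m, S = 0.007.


We use the wide-channel approximation y_n = (n*Q/(b*sqrt(S)))^(3/5).
sqrt(S) = sqrt(0.007) = 0.083666.
Numerator: n*Q = 0.023 * 9.3 = 0.2139.
Denominator: b*sqrt(S) = 13.3 * 0.083666 = 1.112758.
arg = 0.1922.
y_n = 0.1922^(3/5) = 0.3718 m.

0.3718


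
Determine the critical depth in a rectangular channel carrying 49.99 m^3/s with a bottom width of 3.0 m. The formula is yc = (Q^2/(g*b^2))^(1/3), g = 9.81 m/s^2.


Using yc = (Q^2 / (g * b^2))^(1/3):
Q^2 = 49.99^2 = 2499.0.
g * b^2 = 9.81 * 3.0^2 = 9.81 * 9.0 = 88.29.
Q^2 / (g*b^2) = 2499.0 / 88.29 = 28.3045.
yc = 28.3045^(1/3) = 3.0476 m.

3.0476


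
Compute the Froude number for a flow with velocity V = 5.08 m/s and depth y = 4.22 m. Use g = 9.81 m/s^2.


The Froude number is defined as Fr = V / sqrt(g*y).
g*y = 9.81 * 4.22 = 41.3982.
sqrt(g*y) = sqrt(41.3982) = 6.4341.
Fr = 5.08 / 6.4341 = 0.7895.

0.7895


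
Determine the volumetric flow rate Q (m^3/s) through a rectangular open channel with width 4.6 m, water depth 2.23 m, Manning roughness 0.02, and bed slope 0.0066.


For a rectangular channel, the cross-sectional area A = b * y = 4.6 * 2.23 = 10.26 m^2.
The wetted perimeter P = b + 2y = 4.6 + 2*2.23 = 9.06 m.
Hydraulic radius R = A/P = 10.26/9.06 = 1.1322 m.
Velocity V = (1/n)*R^(2/3)*S^(1/2) = (1/0.02)*1.1322^(2/3)*0.0066^(1/2) = 4.4126 m/s.
Discharge Q = A * V = 10.26 * 4.4126 = 45.265 m^3/s.

45.265


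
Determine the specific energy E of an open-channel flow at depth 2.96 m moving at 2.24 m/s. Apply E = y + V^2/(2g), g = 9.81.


Specific energy E = y + V^2/(2g).
Velocity head = V^2/(2g) = 2.24^2 / (2*9.81) = 5.0176 / 19.62 = 0.2557 m.
E = 2.96 + 0.2557 = 3.2157 m.

3.2157


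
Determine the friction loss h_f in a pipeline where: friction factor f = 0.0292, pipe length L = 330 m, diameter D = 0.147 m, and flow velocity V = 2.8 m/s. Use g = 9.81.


Darcy-Weisbach equation: h_f = f * (L/D) * V^2/(2g).
f * L/D = 0.0292 * 330/0.147 = 65.551.
V^2/(2g) = 2.8^2 / (2*9.81) = 7.84 / 19.62 = 0.3996 m.
h_f = 65.551 * 0.3996 = 26.194 m.

26.194


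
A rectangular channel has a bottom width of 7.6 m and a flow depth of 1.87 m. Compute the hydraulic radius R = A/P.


For a rectangular section:
Flow area A = b * y = 7.6 * 1.87 = 14.21 m^2.
Wetted perimeter P = b + 2y = 7.6 + 2*1.87 = 11.34 m.
Hydraulic radius R = A/P = 14.21 / 11.34 = 1.2533 m.

1.2533


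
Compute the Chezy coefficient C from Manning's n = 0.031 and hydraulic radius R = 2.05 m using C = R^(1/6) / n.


The Chezy coefficient relates to Manning's n through C = R^(1/6) / n.
R^(1/6) = 2.05^(1/6) = 1.127091.
C = 1.127091 / 0.031 = 36.36 m^(1/2)/s.

36.36


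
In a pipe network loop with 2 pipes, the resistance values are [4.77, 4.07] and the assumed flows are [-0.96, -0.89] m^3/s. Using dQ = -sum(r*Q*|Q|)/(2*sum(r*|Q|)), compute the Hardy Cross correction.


Numerator terms (r*Q*|Q|): 4.77*-0.96*|-0.96| = -4.396; 4.07*-0.89*|-0.89| = -3.2238.
Sum of numerator = -7.6199.
Denominator terms (r*|Q|): 4.77*|-0.96| = 4.5792; 4.07*|-0.89| = 3.6223.
2 * sum of denominator = 2 * 8.2015 = 16.403.
dQ = --7.6199 / 16.403 = 0.4645 m^3/s.

0.4645


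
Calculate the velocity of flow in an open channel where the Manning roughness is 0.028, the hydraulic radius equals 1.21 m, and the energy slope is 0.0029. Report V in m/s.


Manning's equation gives V = (1/n) * R^(2/3) * S^(1/2).
First, compute R^(2/3) = 1.21^(2/3) = 1.1355.
Next, S^(1/2) = 0.0029^(1/2) = 0.053852.
Then 1/n = 1/0.028 = 35.71.
V = 35.71 * 1.1355 * 0.053852 = 2.1839 m/s.

2.1839


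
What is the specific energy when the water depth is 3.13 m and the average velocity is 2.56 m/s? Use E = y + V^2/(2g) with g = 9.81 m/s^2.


Specific energy E = y + V^2/(2g).
Velocity head = V^2/(2g) = 2.56^2 / (2*9.81) = 6.5536 / 19.62 = 0.334 m.
E = 3.13 + 0.334 = 3.464 m.

3.464


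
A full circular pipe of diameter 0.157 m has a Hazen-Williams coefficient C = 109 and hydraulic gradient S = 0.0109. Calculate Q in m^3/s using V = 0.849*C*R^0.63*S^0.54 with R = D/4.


For a full circular pipe, R = D/4 = 0.157/4 = 0.0393 m.
V = 0.849 * 109 * 0.0393^0.63 * 0.0109^0.54
  = 0.849 * 109 * 0.130053 * 0.087139
  = 1.0487 m/s.
Pipe area A = pi*D^2/4 = pi*0.157^2/4 = 0.0194 m^2.
Q = A * V = 0.0194 * 1.0487 = 0.0203 m^3/s.

0.0203


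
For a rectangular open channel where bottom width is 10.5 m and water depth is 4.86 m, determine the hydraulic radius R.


For a rectangular section:
Flow area A = b * y = 10.5 * 4.86 = 51.03 m^2.
Wetted perimeter P = b + 2y = 10.5 + 2*4.86 = 20.22 m.
Hydraulic radius R = A/P = 51.03 / 20.22 = 2.5237 m.

2.5237


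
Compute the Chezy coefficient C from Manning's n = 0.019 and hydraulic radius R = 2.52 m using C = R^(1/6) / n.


The Chezy coefficient relates to Manning's n through C = R^(1/6) / n.
R^(1/6) = 2.52^(1/6) = 1.166541.
C = 1.166541 / 0.019 = 61.4 m^(1/2)/s.

61.4


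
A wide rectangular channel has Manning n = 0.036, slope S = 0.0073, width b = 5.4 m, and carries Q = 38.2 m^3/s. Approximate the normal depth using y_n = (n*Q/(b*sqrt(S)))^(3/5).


We use the wide-channel approximation y_n = (n*Q/(b*sqrt(S)))^(3/5).
sqrt(S) = sqrt(0.0073) = 0.08544.
Numerator: n*Q = 0.036 * 38.2 = 1.3752.
Denominator: b*sqrt(S) = 5.4 * 0.08544 = 0.461376.
arg = 2.9806.
y_n = 2.9806^(3/5) = 1.9257 m.

1.9257


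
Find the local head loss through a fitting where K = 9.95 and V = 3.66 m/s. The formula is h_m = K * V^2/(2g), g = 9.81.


Minor loss formula: h_m = K * V^2/(2g).
V^2 = 3.66^2 = 13.3956.
V^2/(2g) = 13.3956 / 19.62 = 0.6828 m.
h_m = 9.95 * 0.6828 = 6.7934 m.

6.7934


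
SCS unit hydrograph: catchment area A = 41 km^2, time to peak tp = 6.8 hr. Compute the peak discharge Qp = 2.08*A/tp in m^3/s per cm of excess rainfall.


SCS formula: Qp = 2.08 * A / tp.
Qp = 2.08 * 41 / 6.8
   = 85.28 / 6.8
   = 12.54 m^3/s per cm.

12.54


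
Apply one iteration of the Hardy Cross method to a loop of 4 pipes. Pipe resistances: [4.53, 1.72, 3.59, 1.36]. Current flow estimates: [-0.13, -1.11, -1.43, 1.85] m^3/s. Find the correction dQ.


Numerator terms (r*Q*|Q|): 4.53*-0.13*|-0.13| = -0.0766; 1.72*-1.11*|-1.11| = -2.1192; 3.59*-1.43*|-1.43| = -7.3412; 1.36*1.85*|1.85| = 4.6546.
Sum of numerator = -4.8824.
Denominator terms (r*|Q|): 4.53*|-0.13| = 0.5889; 1.72*|-1.11| = 1.9092; 3.59*|-1.43| = 5.1337; 1.36*|1.85| = 2.516.
2 * sum of denominator = 2 * 10.1478 = 20.2956.
dQ = --4.8824 / 20.2956 = 0.2406 m^3/s.

0.2406


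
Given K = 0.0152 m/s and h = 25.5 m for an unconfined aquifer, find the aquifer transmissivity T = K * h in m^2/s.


Transmissivity is defined as T = K * h.
T = 0.0152 * 25.5
  = 0.3876 m^2/s.

0.3876


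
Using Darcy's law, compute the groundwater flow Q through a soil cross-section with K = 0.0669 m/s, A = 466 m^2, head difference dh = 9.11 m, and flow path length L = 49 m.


Darcy's law: Q = K * A * i, where i = dh/L.
Hydraulic gradient i = 9.11 / 49 = 0.185918.
Q = 0.0669 * 466 * 0.185918
  = 5.7961 m^3/s.

5.7961


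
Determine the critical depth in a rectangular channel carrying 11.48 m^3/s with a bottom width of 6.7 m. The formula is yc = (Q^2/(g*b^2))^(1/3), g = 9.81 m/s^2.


Using yc = (Q^2 / (g * b^2))^(1/3):
Q^2 = 11.48^2 = 131.79.
g * b^2 = 9.81 * 6.7^2 = 9.81 * 44.89 = 440.37.
Q^2 / (g*b^2) = 131.79 / 440.37 = 0.2993.
yc = 0.2993^(1/3) = 0.6689 m.

0.6689


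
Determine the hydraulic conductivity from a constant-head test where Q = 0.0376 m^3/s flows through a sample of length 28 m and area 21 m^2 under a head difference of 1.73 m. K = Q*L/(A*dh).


From K = Q*L / (A*dh):
Numerator: Q*L = 0.0376 * 28 = 1.0528.
Denominator: A*dh = 21 * 1.73 = 36.33.
K = 1.0528 / 36.33 = 0.028979 m/s.

0.028979


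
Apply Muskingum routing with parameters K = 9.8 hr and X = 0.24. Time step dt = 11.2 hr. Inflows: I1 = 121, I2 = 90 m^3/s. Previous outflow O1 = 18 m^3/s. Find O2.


Muskingum coefficients:
denom = 2*K*(1-X) + dt = 2*9.8*(1-0.24) + 11.2 = 26.096.
C0 = (dt - 2*K*X)/denom = (11.2 - 2*9.8*0.24)/26.096 = 0.2489.
C1 = (dt + 2*K*X)/denom = (11.2 + 2*9.8*0.24)/26.096 = 0.6094.
C2 = (2*K*(1-X) - dt)/denom = 0.1416.
O2 = C0*I2 + C1*I1 + C2*O1
   = 0.2489*90 + 0.6094*121 + 0.1416*18
   = 98.7 m^3/s.

98.7


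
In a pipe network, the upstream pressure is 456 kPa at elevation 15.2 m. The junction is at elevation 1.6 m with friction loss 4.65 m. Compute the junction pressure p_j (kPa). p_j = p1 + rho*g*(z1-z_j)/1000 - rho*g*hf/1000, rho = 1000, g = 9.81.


Junction pressure: p_j = p1 + rho*g*(z1 - z_j)/1000 - rho*g*hf/1000.
Elevation term = 1000*9.81*(15.2 - 1.6)/1000 = 133.416 kPa.
Friction term = 1000*9.81*4.65/1000 = 45.617 kPa.
p_j = 456 + 133.416 - 45.617 = 543.8 kPa.

543.8


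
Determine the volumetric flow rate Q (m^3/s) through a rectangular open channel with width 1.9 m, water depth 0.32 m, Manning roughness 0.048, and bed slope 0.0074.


For a rectangular channel, the cross-sectional area A = b * y = 1.9 * 0.32 = 0.61 m^2.
The wetted perimeter P = b + 2y = 1.9 + 2*0.32 = 2.54 m.
Hydraulic radius R = A/P = 0.61/2.54 = 0.2394 m.
Velocity V = (1/n)*R^(2/3)*S^(1/2) = (1/0.048)*0.2394^(2/3)*0.0074^(1/2) = 0.6909 m/s.
Discharge Q = A * V = 0.61 * 0.6909 = 0.42 m^3/s.

0.42


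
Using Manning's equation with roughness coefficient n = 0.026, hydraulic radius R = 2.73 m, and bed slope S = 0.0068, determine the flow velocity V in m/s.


Manning's equation gives V = (1/n) * R^(2/3) * S^(1/2).
First, compute R^(2/3) = 2.73^(2/3) = 1.9533.
Next, S^(1/2) = 0.0068^(1/2) = 0.082462.
Then 1/n = 1/0.026 = 38.46.
V = 38.46 * 1.9533 * 0.082462 = 6.1952 m/s.

6.1952


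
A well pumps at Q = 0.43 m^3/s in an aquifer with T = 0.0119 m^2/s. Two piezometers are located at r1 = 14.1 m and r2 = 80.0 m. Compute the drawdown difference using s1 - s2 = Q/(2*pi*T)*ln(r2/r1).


Thiem equation: s1 - s2 = Q/(2*pi*T) * ln(r2/r1).
ln(r2/r1) = ln(80.0/14.1) = 1.7359.
Q/(2*pi*T) = 0.43 / (2*pi*0.0119) = 0.43 / 0.0748 = 5.751.
s1 - s2 = 5.751 * 1.7359 = 9.9828 m.

9.9828


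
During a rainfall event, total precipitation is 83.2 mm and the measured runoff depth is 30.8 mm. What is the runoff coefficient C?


The runoff coefficient C = runoff depth / rainfall depth.
C = 30.8 / 83.2
  = 0.3702.

0.3702


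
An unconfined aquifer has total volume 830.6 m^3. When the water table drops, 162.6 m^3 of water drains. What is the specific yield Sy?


Specific yield Sy = Volume drained / Total volume.
Sy = 162.6 / 830.6
   = 0.1958.

0.1958


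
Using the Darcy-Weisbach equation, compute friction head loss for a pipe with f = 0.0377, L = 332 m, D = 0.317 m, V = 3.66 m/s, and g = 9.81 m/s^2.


Darcy-Weisbach equation: h_f = f * (L/D) * V^2/(2g).
f * L/D = 0.0377 * 332/0.317 = 39.4839.
V^2/(2g) = 3.66^2 / (2*9.81) = 13.3956 / 19.62 = 0.6828 m.
h_f = 39.4839 * 0.6828 = 26.958 m.

26.958


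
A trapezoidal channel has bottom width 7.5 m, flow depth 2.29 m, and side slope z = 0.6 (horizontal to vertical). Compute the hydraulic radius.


For a trapezoidal section with side slope z:
A = (b + z*y)*y = (7.5 + 0.6*2.29)*2.29 = 20.321 m^2.
P = b + 2*y*sqrt(1 + z^2) = 7.5 + 2*2.29*sqrt(1 + 0.6^2) = 12.841 m.
R = A/P = 20.321 / 12.841 = 1.5825 m.

1.5825


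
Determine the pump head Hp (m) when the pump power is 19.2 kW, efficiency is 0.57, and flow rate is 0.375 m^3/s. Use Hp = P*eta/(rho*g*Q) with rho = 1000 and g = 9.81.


Pump head formula: Hp = P * eta / (rho * g * Q).
Numerator: P * eta = 19.2 * 1000 * 0.57 = 10944.0 W.
Denominator: rho * g * Q = 1000 * 9.81 * 0.375 = 3678.75.
Hp = 10944.0 / 3678.75 = 2.97 m.

2.97


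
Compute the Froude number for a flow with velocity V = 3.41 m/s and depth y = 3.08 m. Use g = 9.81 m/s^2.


The Froude number is defined as Fr = V / sqrt(g*y).
g*y = 9.81 * 3.08 = 30.2148.
sqrt(g*y) = sqrt(30.2148) = 5.4968.
Fr = 3.41 / 5.4968 = 0.6204.

0.6204


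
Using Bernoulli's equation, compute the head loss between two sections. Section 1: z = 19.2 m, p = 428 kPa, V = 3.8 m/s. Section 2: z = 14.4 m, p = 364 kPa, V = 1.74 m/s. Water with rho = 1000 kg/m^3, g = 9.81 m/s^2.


Total head at each section: H = z + p/(rho*g) + V^2/(2g).
H1 = 19.2 + 428*1000/(1000*9.81) + 3.8^2/(2*9.81)
   = 19.2 + 43.629 + 0.736
   = 63.565 m.
H2 = 14.4 + 364*1000/(1000*9.81) + 1.74^2/(2*9.81)
   = 14.4 + 37.105 + 0.1543
   = 51.659 m.
h_L = H1 - H2 = 63.565 - 51.659 = 11.906 m.

11.906


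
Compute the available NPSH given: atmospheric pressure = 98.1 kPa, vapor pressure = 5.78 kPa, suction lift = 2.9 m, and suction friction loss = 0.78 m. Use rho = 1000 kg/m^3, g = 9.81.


NPSHa = p_atm/(rho*g) - z_s - hf_s - p_vap/(rho*g).
p_atm/(rho*g) = 98.1*1000 / (1000*9.81) = 10.0 m.
p_vap/(rho*g) = 5.78*1000 / (1000*9.81) = 0.589 m.
NPSHa = 10.0 - 2.9 - 0.78 - 0.589
      = 5.73 m.

5.73


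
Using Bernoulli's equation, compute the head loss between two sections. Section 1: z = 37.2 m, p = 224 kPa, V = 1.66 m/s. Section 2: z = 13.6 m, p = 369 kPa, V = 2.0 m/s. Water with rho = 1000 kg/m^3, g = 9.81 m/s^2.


Total head at each section: H = z + p/(rho*g) + V^2/(2g).
H1 = 37.2 + 224*1000/(1000*9.81) + 1.66^2/(2*9.81)
   = 37.2 + 22.834 + 0.1404
   = 60.174 m.
H2 = 13.6 + 369*1000/(1000*9.81) + 2.0^2/(2*9.81)
   = 13.6 + 37.615 + 0.2039
   = 51.419 m.
h_L = H1 - H2 = 60.174 - 51.419 = 8.756 m.

8.756


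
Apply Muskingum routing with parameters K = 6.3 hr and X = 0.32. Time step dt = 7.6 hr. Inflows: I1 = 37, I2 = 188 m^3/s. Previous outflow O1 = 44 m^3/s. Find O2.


Muskingum coefficients:
denom = 2*K*(1-X) + dt = 2*6.3*(1-0.32) + 7.6 = 16.168.
C0 = (dt - 2*K*X)/denom = (7.6 - 2*6.3*0.32)/16.168 = 0.2207.
C1 = (dt + 2*K*X)/denom = (7.6 + 2*6.3*0.32)/16.168 = 0.7194.
C2 = (2*K*(1-X) - dt)/denom = 0.0599.
O2 = C0*I2 + C1*I1 + C2*O1
   = 0.2207*188 + 0.7194*37 + 0.0599*44
   = 70.74 m^3/s.

70.74


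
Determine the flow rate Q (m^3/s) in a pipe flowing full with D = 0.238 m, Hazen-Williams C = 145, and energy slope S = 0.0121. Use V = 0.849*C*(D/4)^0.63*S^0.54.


For a full circular pipe, R = D/4 = 0.238/4 = 0.0595 m.
V = 0.849 * 145 * 0.0595^0.63 * 0.0121^0.54
  = 0.849 * 145 * 0.169023 * 0.092194
  = 1.9183 m/s.
Pipe area A = pi*D^2/4 = pi*0.238^2/4 = 0.0445 m^2.
Q = A * V = 0.0445 * 1.9183 = 0.0853 m^3/s.

0.0853


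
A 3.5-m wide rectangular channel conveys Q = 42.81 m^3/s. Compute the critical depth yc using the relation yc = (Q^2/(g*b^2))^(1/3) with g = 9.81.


Using yc = (Q^2 / (g * b^2))^(1/3):
Q^2 = 42.81^2 = 1832.7.
g * b^2 = 9.81 * 3.5^2 = 9.81 * 12.25 = 120.17.
Q^2 / (g*b^2) = 1832.7 / 120.17 = 15.2509.
yc = 15.2509^(1/3) = 2.4799 m.

2.4799


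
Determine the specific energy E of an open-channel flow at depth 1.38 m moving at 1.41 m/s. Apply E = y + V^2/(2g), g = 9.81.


Specific energy E = y + V^2/(2g).
Velocity head = V^2/(2g) = 1.41^2 / (2*9.81) = 1.9881 / 19.62 = 0.1013 m.
E = 1.38 + 0.1013 = 1.4813 m.

1.4813


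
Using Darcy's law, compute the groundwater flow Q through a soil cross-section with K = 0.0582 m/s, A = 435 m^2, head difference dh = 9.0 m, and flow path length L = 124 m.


Darcy's law: Q = K * A * i, where i = dh/L.
Hydraulic gradient i = 9.0 / 124 = 0.072581.
Q = 0.0582 * 435 * 0.072581
  = 1.8375 m^3/s.

1.8375


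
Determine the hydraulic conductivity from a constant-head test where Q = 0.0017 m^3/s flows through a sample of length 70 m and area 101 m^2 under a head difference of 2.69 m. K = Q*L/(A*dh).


From K = Q*L / (A*dh):
Numerator: Q*L = 0.0017 * 70 = 0.119.
Denominator: A*dh = 101 * 2.69 = 271.69.
K = 0.119 / 271.69 = 0.000438 m/s.

0.000438
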